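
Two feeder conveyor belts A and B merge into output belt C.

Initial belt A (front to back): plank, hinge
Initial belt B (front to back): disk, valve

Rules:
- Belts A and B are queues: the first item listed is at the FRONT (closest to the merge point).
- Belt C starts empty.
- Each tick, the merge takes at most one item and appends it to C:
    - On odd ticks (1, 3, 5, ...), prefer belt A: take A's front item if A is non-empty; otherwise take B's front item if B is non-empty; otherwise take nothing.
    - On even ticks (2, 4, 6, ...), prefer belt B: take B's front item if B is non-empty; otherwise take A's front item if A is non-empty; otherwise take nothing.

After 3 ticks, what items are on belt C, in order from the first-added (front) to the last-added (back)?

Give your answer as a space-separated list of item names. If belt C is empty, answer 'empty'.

Tick 1: prefer A, take plank from A; A=[hinge] B=[disk,valve] C=[plank]
Tick 2: prefer B, take disk from B; A=[hinge] B=[valve] C=[plank,disk]
Tick 3: prefer A, take hinge from A; A=[-] B=[valve] C=[plank,disk,hinge]

Answer: plank disk hinge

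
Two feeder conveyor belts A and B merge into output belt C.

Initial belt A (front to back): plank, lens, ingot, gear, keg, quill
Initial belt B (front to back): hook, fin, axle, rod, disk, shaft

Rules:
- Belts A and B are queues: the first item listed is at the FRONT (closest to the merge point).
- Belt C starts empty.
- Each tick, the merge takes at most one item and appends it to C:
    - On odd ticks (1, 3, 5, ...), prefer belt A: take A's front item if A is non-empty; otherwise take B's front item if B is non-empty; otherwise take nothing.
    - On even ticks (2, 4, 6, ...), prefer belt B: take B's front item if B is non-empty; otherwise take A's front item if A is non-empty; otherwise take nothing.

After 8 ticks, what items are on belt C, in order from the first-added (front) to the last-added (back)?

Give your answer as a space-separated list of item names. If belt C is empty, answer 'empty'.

Tick 1: prefer A, take plank from A; A=[lens,ingot,gear,keg,quill] B=[hook,fin,axle,rod,disk,shaft] C=[plank]
Tick 2: prefer B, take hook from B; A=[lens,ingot,gear,keg,quill] B=[fin,axle,rod,disk,shaft] C=[plank,hook]
Tick 3: prefer A, take lens from A; A=[ingot,gear,keg,quill] B=[fin,axle,rod,disk,shaft] C=[plank,hook,lens]
Tick 4: prefer B, take fin from B; A=[ingot,gear,keg,quill] B=[axle,rod,disk,shaft] C=[plank,hook,lens,fin]
Tick 5: prefer A, take ingot from A; A=[gear,keg,quill] B=[axle,rod,disk,shaft] C=[plank,hook,lens,fin,ingot]
Tick 6: prefer B, take axle from B; A=[gear,keg,quill] B=[rod,disk,shaft] C=[plank,hook,lens,fin,ingot,axle]
Tick 7: prefer A, take gear from A; A=[keg,quill] B=[rod,disk,shaft] C=[plank,hook,lens,fin,ingot,axle,gear]
Tick 8: prefer B, take rod from B; A=[keg,quill] B=[disk,shaft] C=[plank,hook,lens,fin,ingot,axle,gear,rod]

Answer: plank hook lens fin ingot axle gear rod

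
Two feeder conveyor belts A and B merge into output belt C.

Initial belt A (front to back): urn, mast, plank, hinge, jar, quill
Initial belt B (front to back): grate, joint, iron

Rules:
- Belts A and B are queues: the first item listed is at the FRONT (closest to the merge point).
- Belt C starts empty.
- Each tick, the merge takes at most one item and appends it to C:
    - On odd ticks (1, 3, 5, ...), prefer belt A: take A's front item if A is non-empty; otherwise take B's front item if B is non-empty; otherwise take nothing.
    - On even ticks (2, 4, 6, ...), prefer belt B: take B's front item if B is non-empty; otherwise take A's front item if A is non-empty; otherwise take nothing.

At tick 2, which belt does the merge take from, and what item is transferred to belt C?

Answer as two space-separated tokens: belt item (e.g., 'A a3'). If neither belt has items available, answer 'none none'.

Answer: B grate

Derivation:
Tick 1: prefer A, take urn from A; A=[mast,plank,hinge,jar,quill] B=[grate,joint,iron] C=[urn]
Tick 2: prefer B, take grate from B; A=[mast,plank,hinge,jar,quill] B=[joint,iron] C=[urn,grate]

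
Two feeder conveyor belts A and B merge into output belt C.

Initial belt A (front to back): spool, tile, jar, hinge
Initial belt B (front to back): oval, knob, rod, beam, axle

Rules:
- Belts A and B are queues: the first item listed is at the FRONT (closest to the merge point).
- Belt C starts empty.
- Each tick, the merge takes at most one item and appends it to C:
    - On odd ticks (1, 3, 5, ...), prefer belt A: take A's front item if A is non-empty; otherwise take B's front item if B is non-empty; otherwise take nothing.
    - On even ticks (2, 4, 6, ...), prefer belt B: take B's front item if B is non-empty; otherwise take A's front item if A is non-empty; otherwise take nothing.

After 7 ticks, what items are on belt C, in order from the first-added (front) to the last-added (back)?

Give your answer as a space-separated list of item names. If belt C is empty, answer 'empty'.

Answer: spool oval tile knob jar rod hinge

Derivation:
Tick 1: prefer A, take spool from A; A=[tile,jar,hinge] B=[oval,knob,rod,beam,axle] C=[spool]
Tick 2: prefer B, take oval from B; A=[tile,jar,hinge] B=[knob,rod,beam,axle] C=[spool,oval]
Tick 3: prefer A, take tile from A; A=[jar,hinge] B=[knob,rod,beam,axle] C=[spool,oval,tile]
Tick 4: prefer B, take knob from B; A=[jar,hinge] B=[rod,beam,axle] C=[spool,oval,tile,knob]
Tick 5: prefer A, take jar from A; A=[hinge] B=[rod,beam,axle] C=[spool,oval,tile,knob,jar]
Tick 6: prefer B, take rod from B; A=[hinge] B=[beam,axle] C=[spool,oval,tile,knob,jar,rod]
Tick 7: prefer A, take hinge from A; A=[-] B=[beam,axle] C=[spool,oval,tile,knob,jar,rod,hinge]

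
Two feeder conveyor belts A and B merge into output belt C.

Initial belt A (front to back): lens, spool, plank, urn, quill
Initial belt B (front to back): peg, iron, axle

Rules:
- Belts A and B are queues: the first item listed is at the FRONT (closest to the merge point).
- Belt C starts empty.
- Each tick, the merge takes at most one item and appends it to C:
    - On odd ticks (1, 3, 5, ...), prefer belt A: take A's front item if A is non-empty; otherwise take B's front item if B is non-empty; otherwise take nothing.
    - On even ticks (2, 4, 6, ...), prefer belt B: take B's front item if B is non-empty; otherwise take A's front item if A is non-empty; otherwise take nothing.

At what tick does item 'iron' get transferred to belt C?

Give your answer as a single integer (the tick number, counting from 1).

Tick 1: prefer A, take lens from A; A=[spool,plank,urn,quill] B=[peg,iron,axle] C=[lens]
Tick 2: prefer B, take peg from B; A=[spool,plank,urn,quill] B=[iron,axle] C=[lens,peg]
Tick 3: prefer A, take spool from A; A=[plank,urn,quill] B=[iron,axle] C=[lens,peg,spool]
Tick 4: prefer B, take iron from B; A=[plank,urn,quill] B=[axle] C=[lens,peg,spool,iron]

Answer: 4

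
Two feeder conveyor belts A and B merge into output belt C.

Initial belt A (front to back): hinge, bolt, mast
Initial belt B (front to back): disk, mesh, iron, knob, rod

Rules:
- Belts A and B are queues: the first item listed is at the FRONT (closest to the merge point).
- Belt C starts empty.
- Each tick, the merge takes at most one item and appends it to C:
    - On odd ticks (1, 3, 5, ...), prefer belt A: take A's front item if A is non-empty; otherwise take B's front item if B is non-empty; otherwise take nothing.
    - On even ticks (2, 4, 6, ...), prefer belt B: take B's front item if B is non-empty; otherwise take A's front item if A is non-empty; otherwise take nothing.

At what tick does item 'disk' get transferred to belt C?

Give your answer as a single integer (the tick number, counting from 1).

Tick 1: prefer A, take hinge from A; A=[bolt,mast] B=[disk,mesh,iron,knob,rod] C=[hinge]
Tick 2: prefer B, take disk from B; A=[bolt,mast] B=[mesh,iron,knob,rod] C=[hinge,disk]

Answer: 2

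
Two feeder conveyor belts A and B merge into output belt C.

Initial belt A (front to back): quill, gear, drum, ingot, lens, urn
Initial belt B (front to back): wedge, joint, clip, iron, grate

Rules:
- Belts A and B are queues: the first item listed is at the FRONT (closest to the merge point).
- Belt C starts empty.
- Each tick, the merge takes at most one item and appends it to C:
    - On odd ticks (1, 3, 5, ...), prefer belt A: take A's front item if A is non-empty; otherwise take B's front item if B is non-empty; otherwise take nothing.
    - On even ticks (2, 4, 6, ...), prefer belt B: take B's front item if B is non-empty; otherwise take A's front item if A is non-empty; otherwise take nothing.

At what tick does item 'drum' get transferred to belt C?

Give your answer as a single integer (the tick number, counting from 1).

Tick 1: prefer A, take quill from A; A=[gear,drum,ingot,lens,urn] B=[wedge,joint,clip,iron,grate] C=[quill]
Tick 2: prefer B, take wedge from B; A=[gear,drum,ingot,lens,urn] B=[joint,clip,iron,grate] C=[quill,wedge]
Tick 3: prefer A, take gear from A; A=[drum,ingot,lens,urn] B=[joint,clip,iron,grate] C=[quill,wedge,gear]
Tick 4: prefer B, take joint from B; A=[drum,ingot,lens,urn] B=[clip,iron,grate] C=[quill,wedge,gear,joint]
Tick 5: prefer A, take drum from A; A=[ingot,lens,urn] B=[clip,iron,grate] C=[quill,wedge,gear,joint,drum]

Answer: 5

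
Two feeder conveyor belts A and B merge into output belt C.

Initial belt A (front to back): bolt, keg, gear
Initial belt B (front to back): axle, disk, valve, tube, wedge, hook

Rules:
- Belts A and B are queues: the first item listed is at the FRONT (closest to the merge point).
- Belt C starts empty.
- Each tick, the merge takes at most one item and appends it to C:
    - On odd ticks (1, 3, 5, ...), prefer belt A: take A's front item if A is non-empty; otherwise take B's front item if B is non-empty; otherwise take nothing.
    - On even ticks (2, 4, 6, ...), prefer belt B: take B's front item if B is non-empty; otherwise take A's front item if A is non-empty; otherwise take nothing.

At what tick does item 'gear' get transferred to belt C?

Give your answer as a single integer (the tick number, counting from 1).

Tick 1: prefer A, take bolt from A; A=[keg,gear] B=[axle,disk,valve,tube,wedge,hook] C=[bolt]
Tick 2: prefer B, take axle from B; A=[keg,gear] B=[disk,valve,tube,wedge,hook] C=[bolt,axle]
Tick 3: prefer A, take keg from A; A=[gear] B=[disk,valve,tube,wedge,hook] C=[bolt,axle,keg]
Tick 4: prefer B, take disk from B; A=[gear] B=[valve,tube,wedge,hook] C=[bolt,axle,keg,disk]
Tick 5: prefer A, take gear from A; A=[-] B=[valve,tube,wedge,hook] C=[bolt,axle,keg,disk,gear]

Answer: 5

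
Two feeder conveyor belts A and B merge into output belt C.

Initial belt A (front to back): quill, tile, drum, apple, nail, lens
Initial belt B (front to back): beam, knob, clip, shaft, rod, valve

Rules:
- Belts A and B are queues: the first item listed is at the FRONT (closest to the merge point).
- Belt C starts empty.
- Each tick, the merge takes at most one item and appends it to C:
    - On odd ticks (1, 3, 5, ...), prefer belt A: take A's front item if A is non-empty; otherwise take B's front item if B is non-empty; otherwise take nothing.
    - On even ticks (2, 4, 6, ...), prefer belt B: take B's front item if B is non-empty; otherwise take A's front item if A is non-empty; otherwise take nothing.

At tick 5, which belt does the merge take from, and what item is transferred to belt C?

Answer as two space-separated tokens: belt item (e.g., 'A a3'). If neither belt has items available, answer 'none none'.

Answer: A drum

Derivation:
Tick 1: prefer A, take quill from A; A=[tile,drum,apple,nail,lens] B=[beam,knob,clip,shaft,rod,valve] C=[quill]
Tick 2: prefer B, take beam from B; A=[tile,drum,apple,nail,lens] B=[knob,clip,shaft,rod,valve] C=[quill,beam]
Tick 3: prefer A, take tile from A; A=[drum,apple,nail,lens] B=[knob,clip,shaft,rod,valve] C=[quill,beam,tile]
Tick 4: prefer B, take knob from B; A=[drum,apple,nail,lens] B=[clip,shaft,rod,valve] C=[quill,beam,tile,knob]
Tick 5: prefer A, take drum from A; A=[apple,nail,lens] B=[clip,shaft,rod,valve] C=[quill,beam,tile,knob,drum]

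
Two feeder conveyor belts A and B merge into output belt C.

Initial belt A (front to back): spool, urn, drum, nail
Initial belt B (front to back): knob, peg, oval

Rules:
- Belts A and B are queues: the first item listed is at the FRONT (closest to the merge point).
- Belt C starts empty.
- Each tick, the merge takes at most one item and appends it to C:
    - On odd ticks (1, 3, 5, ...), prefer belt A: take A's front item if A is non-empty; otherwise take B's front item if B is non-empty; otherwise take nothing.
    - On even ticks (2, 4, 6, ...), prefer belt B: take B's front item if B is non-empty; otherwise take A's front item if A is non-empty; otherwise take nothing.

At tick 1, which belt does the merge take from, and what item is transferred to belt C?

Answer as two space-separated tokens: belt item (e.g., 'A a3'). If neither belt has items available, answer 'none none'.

Tick 1: prefer A, take spool from A; A=[urn,drum,nail] B=[knob,peg,oval] C=[spool]

Answer: A spool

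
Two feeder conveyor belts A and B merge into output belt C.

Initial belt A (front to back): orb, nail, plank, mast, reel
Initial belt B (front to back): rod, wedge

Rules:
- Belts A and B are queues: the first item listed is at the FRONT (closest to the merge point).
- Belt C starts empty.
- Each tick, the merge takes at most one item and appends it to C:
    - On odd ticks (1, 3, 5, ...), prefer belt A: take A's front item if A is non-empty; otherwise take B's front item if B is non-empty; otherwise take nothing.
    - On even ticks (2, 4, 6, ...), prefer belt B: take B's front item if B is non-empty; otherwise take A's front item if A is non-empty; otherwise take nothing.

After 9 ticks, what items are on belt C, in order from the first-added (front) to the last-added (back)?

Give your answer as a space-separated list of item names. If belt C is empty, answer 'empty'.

Tick 1: prefer A, take orb from A; A=[nail,plank,mast,reel] B=[rod,wedge] C=[orb]
Tick 2: prefer B, take rod from B; A=[nail,plank,mast,reel] B=[wedge] C=[orb,rod]
Tick 3: prefer A, take nail from A; A=[plank,mast,reel] B=[wedge] C=[orb,rod,nail]
Tick 4: prefer B, take wedge from B; A=[plank,mast,reel] B=[-] C=[orb,rod,nail,wedge]
Tick 5: prefer A, take plank from A; A=[mast,reel] B=[-] C=[orb,rod,nail,wedge,plank]
Tick 6: prefer B, take mast from A; A=[reel] B=[-] C=[orb,rod,nail,wedge,plank,mast]
Tick 7: prefer A, take reel from A; A=[-] B=[-] C=[orb,rod,nail,wedge,plank,mast,reel]
Tick 8: prefer B, both empty, nothing taken; A=[-] B=[-] C=[orb,rod,nail,wedge,plank,mast,reel]
Tick 9: prefer A, both empty, nothing taken; A=[-] B=[-] C=[orb,rod,nail,wedge,plank,mast,reel]

Answer: orb rod nail wedge plank mast reel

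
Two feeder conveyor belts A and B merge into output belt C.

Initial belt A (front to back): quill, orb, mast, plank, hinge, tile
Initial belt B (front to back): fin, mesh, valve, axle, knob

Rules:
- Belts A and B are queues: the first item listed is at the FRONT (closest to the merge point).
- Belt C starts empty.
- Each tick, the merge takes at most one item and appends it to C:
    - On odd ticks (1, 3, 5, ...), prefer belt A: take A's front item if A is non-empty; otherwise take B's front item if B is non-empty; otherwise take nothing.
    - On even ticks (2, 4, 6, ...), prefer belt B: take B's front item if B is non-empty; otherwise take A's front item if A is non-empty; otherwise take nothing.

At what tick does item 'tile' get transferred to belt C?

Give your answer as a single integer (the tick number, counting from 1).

Answer: 11

Derivation:
Tick 1: prefer A, take quill from A; A=[orb,mast,plank,hinge,tile] B=[fin,mesh,valve,axle,knob] C=[quill]
Tick 2: prefer B, take fin from B; A=[orb,mast,plank,hinge,tile] B=[mesh,valve,axle,knob] C=[quill,fin]
Tick 3: prefer A, take orb from A; A=[mast,plank,hinge,tile] B=[mesh,valve,axle,knob] C=[quill,fin,orb]
Tick 4: prefer B, take mesh from B; A=[mast,plank,hinge,tile] B=[valve,axle,knob] C=[quill,fin,orb,mesh]
Tick 5: prefer A, take mast from A; A=[plank,hinge,tile] B=[valve,axle,knob] C=[quill,fin,orb,mesh,mast]
Tick 6: prefer B, take valve from B; A=[plank,hinge,tile] B=[axle,knob] C=[quill,fin,orb,mesh,mast,valve]
Tick 7: prefer A, take plank from A; A=[hinge,tile] B=[axle,knob] C=[quill,fin,orb,mesh,mast,valve,plank]
Tick 8: prefer B, take axle from B; A=[hinge,tile] B=[knob] C=[quill,fin,orb,mesh,mast,valve,plank,axle]
Tick 9: prefer A, take hinge from A; A=[tile] B=[knob] C=[quill,fin,orb,mesh,mast,valve,plank,axle,hinge]
Tick 10: prefer B, take knob from B; A=[tile] B=[-] C=[quill,fin,orb,mesh,mast,valve,plank,axle,hinge,knob]
Tick 11: prefer A, take tile from A; A=[-] B=[-] C=[quill,fin,orb,mesh,mast,valve,plank,axle,hinge,knob,tile]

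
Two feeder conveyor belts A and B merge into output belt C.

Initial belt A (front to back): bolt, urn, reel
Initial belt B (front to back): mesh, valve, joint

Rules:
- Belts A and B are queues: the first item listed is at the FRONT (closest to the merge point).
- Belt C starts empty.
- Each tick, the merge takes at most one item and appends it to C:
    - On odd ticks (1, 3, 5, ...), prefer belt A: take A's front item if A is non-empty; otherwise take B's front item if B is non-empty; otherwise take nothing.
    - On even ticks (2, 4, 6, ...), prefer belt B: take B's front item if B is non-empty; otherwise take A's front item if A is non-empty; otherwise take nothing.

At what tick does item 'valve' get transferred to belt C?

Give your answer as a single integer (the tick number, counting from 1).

Tick 1: prefer A, take bolt from A; A=[urn,reel] B=[mesh,valve,joint] C=[bolt]
Tick 2: prefer B, take mesh from B; A=[urn,reel] B=[valve,joint] C=[bolt,mesh]
Tick 3: prefer A, take urn from A; A=[reel] B=[valve,joint] C=[bolt,mesh,urn]
Tick 4: prefer B, take valve from B; A=[reel] B=[joint] C=[bolt,mesh,urn,valve]

Answer: 4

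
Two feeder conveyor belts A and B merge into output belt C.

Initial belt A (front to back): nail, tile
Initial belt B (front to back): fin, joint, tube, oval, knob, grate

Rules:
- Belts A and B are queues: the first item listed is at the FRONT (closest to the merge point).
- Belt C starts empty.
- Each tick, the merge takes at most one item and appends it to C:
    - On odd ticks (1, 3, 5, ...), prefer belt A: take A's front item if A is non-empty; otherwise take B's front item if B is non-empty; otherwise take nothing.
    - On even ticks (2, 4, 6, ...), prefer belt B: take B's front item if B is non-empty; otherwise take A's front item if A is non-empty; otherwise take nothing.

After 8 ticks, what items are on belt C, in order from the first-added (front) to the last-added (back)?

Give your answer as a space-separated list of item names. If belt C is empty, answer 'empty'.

Tick 1: prefer A, take nail from A; A=[tile] B=[fin,joint,tube,oval,knob,grate] C=[nail]
Tick 2: prefer B, take fin from B; A=[tile] B=[joint,tube,oval,knob,grate] C=[nail,fin]
Tick 3: prefer A, take tile from A; A=[-] B=[joint,tube,oval,knob,grate] C=[nail,fin,tile]
Tick 4: prefer B, take joint from B; A=[-] B=[tube,oval,knob,grate] C=[nail,fin,tile,joint]
Tick 5: prefer A, take tube from B; A=[-] B=[oval,knob,grate] C=[nail,fin,tile,joint,tube]
Tick 6: prefer B, take oval from B; A=[-] B=[knob,grate] C=[nail,fin,tile,joint,tube,oval]
Tick 7: prefer A, take knob from B; A=[-] B=[grate] C=[nail,fin,tile,joint,tube,oval,knob]
Tick 8: prefer B, take grate from B; A=[-] B=[-] C=[nail,fin,tile,joint,tube,oval,knob,grate]

Answer: nail fin tile joint tube oval knob grate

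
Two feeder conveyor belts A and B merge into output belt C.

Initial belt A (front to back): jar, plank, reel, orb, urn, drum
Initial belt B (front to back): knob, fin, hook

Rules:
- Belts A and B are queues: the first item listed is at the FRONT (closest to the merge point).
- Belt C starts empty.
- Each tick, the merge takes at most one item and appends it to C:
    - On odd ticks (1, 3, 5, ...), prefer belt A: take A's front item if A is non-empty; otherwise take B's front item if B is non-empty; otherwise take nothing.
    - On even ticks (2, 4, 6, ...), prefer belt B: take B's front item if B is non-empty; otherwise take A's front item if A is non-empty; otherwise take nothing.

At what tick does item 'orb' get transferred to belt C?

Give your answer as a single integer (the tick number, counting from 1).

Answer: 7

Derivation:
Tick 1: prefer A, take jar from A; A=[plank,reel,orb,urn,drum] B=[knob,fin,hook] C=[jar]
Tick 2: prefer B, take knob from B; A=[plank,reel,orb,urn,drum] B=[fin,hook] C=[jar,knob]
Tick 3: prefer A, take plank from A; A=[reel,orb,urn,drum] B=[fin,hook] C=[jar,knob,plank]
Tick 4: prefer B, take fin from B; A=[reel,orb,urn,drum] B=[hook] C=[jar,knob,plank,fin]
Tick 5: prefer A, take reel from A; A=[orb,urn,drum] B=[hook] C=[jar,knob,plank,fin,reel]
Tick 6: prefer B, take hook from B; A=[orb,urn,drum] B=[-] C=[jar,knob,plank,fin,reel,hook]
Tick 7: prefer A, take orb from A; A=[urn,drum] B=[-] C=[jar,knob,plank,fin,reel,hook,orb]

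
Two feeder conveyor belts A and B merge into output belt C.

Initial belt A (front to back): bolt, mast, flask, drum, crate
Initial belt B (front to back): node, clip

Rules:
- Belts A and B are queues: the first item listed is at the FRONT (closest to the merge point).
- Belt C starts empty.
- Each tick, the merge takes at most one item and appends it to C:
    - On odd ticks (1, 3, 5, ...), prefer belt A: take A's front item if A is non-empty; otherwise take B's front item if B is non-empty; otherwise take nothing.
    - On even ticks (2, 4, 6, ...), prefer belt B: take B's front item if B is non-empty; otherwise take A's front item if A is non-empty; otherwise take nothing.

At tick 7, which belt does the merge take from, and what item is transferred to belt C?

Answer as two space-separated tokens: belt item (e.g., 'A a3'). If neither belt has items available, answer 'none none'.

Tick 1: prefer A, take bolt from A; A=[mast,flask,drum,crate] B=[node,clip] C=[bolt]
Tick 2: prefer B, take node from B; A=[mast,flask,drum,crate] B=[clip] C=[bolt,node]
Tick 3: prefer A, take mast from A; A=[flask,drum,crate] B=[clip] C=[bolt,node,mast]
Tick 4: prefer B, take clip from B; A=[flask,drum,crate] B=[-] C=[bolt,node,mast,clip]
Tick 5: prefer A, take flask from A; A=[drum,crate] B=[-] C=[bolt,node,mast,clip,flask]
Tick 6: prefer B, take drum from A; A=[crate] B=[-] C=[bolt,node,mast,clip,flask,drum]
Tick 7: prefer A, take crate from A; A=[-] B=[-] C=[bolt,node,mast,clip,flask,drum,crate]

Answer: A crate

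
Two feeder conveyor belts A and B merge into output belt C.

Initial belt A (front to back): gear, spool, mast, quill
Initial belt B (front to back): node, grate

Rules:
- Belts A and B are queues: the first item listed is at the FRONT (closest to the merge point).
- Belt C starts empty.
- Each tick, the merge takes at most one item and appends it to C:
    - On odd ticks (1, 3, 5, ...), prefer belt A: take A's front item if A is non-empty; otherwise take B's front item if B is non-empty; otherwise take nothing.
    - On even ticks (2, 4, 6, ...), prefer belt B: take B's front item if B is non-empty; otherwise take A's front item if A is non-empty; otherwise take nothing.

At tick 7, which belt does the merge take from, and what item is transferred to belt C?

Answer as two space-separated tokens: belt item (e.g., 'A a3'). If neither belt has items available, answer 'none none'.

Answer: none none

Derivation:
Tick 1: prefer A, take gear from A; A=[spool,mast,quill] B=[node,grate] C=[gear]
Tick 2: prefer B, take node from B; A=[spool,mast,quill] B=[grate] C=[gear,node]
Tick 3: prefer A, take spool from A; A=[mast,quill] B=[grate] C=[gear,node,spool]
Tick 4: prefer B, take grate from B; A=[mast,quill] B=[-] C=[gear,node,spool,grate]
Tick 5: prefer A, take mast from A; A=[quill] B=[-] C=[gear,node,spool,grate,mast]
Tick 6: prefer B, take quill from A; A=[-] B=[-] C=[gear,node,spool,grate,mast,quill]
Tick 7: prefer A, both empty, nothing taken; A=[-] B=[-] C=[gear,node,spool,grate,mast,quill]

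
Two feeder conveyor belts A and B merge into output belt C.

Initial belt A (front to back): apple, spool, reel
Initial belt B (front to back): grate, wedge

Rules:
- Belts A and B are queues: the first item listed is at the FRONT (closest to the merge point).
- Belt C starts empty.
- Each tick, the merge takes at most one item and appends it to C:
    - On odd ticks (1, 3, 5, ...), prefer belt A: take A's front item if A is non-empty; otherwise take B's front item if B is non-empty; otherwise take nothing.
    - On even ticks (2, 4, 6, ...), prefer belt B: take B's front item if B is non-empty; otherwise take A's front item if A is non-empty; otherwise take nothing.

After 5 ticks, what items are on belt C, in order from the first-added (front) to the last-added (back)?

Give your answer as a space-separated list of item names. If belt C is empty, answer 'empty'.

Tick 1: prefer A, take apple from A; A=[spool,reel] B=[grate,wedge] C=[apple]
Tick 2: prefer B, take grate from B; A=[spool,reel] B=[wedge] C=[apple,grate]
Tick 3: prefer A, take spool from A; A=[reel] B=[wedge] C=[apple,grate,spool]
Tick 4: prefer B, take wedge from B; A=[reel] B=[-] C=[apple,grate,spool,wedge]
Tick 5: prefer A, take reel from A; A=[-] B=[-] C=[apple,grate,spool,wedge,reel]

Answer: apple grate spool wedge reel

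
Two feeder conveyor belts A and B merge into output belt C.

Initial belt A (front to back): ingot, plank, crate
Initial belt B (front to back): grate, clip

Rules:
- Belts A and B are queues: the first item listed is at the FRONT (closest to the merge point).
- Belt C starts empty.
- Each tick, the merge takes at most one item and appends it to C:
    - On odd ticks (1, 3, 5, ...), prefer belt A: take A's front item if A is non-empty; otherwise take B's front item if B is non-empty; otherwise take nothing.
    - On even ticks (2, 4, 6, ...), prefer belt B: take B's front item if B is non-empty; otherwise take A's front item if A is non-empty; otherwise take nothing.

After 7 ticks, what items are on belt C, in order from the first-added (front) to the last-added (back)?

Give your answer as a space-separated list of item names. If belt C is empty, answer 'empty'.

Answer: ingot grate plank clip crate

Derivation:
Tick 1: prefer A, take ingot from A; A=[plank,crate] B=[grate,clip] C=[ingot]
Tick 2: prefer B, take grate from B; A=[plank,crate] B=[clip] C=[ingot,grate]
Tick 3: prefer A, take plank from A; A=[crate] B=[clip] C=[ingot,grate,plank]
Tick 4: prefer B, take clip from B; A=[crate] B=[-] C=[ingot,grate,plank,clip]
Tick 5: prefer A, take crate from A; A=[-] B=[-] C=[ingot,grate,plank,clip,crate]
Tick 6: prefer B, both empty, nothing taken; A=[-] B=[-] C=[ingot,grate,plank,clip,crate]
Tick 7: prefer A, both empty, nothing taken; A=[-] B=[-] C=[ingot,grate,plank,clip,crate]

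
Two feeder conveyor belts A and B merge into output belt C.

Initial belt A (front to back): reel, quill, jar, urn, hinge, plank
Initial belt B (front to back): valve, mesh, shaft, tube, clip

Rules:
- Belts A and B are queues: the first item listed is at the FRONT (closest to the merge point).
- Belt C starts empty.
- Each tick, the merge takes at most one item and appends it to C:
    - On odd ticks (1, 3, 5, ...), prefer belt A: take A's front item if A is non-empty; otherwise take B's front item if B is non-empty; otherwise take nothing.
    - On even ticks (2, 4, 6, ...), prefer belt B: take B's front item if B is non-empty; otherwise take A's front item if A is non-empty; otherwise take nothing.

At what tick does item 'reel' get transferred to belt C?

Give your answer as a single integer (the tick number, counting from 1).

Answer: 1

Derivation:
Tick 1: prefer A, take reel from A; A=[quill,jar,urn,hinge,plank] B=[valve,mesh,shaft,tube,clip] C=[reel]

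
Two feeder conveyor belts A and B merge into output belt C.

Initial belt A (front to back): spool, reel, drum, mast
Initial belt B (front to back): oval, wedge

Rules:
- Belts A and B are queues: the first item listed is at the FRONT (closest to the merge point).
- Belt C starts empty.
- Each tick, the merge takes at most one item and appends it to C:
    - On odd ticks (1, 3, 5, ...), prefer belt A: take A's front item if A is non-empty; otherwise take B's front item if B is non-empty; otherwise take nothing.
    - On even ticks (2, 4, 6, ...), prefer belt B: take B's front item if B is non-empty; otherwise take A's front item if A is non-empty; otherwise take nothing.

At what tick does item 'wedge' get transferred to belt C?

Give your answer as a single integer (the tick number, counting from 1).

Answer: 4

Derivation:
Tick 1: prefer A, take spool from A; A=[reel,drum,mast] B=[oval,wedge] C=[spool]
Tick 2: prefer B, take oval from B; A=[reel,drum,mast] B=[wedge] C=[spool,oval]
Tick 3: prefer A, take reel from A; A=[drum,mast] B=[wedge] C=[spool,oval,reel]
Tick 4: prefer B, take wedge from B; A=[drum,mast] B=[-] C=[spool,oval,reel,wedge]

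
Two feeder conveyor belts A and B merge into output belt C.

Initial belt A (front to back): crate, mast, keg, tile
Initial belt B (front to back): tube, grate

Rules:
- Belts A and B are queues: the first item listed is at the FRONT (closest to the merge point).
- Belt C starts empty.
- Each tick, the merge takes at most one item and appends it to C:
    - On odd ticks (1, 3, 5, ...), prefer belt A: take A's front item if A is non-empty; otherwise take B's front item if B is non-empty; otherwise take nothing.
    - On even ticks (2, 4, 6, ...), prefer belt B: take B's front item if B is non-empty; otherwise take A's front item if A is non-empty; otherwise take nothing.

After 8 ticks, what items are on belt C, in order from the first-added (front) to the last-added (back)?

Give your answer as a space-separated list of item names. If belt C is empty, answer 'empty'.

Answer: crate tube mast grate keg tile

Derivation:
Tick 1: prefer A, take crate from A; A=[mast,keg,tile] B=[tube,grate] C=[crate]
Tick 2: prefer B, take tube from B; A=[mast,keg,tile] B=[grate] C=[crate,tube]
Tick 3: prefer A, take mast from A; A=[keg,tile] B=[grate] C=[crate,tube,mast]
Tick 4: prefer B, take grate from B; A=[keg,tile] B=[-] C=[crate,tube,mast,grate]
Tick 5: prefer A, take keg from A; A=[tile] B=[-] C=[crate,tube,mast,grate,keg]
Tick 6: prefer B, take tile from A; A=[-] B=[-] C=[crate,tube,mast,grate,keg,tile]
Tick 7: prefer A, both empty, nothing taken; A=[-] B=[-] C=[crate,tube,mast,grate,keg,tile]
Tick 8: prefer B, both empty, nothing taken; A=[-] B=[-] C=[crate,tube,mast,grate,keg,tile]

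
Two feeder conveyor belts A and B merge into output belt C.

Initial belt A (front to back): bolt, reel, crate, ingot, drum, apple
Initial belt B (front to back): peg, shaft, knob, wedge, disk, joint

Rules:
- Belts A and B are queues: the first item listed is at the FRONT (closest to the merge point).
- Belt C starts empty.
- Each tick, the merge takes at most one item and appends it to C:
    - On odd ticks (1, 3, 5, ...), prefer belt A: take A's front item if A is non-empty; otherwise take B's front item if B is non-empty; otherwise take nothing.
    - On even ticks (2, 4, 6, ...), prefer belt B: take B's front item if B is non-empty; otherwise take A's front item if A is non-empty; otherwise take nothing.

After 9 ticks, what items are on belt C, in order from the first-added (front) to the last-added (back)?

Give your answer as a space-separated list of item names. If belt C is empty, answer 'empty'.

Tick 1: prefer A, take bolt from A; A=[reel,crate,ingot,drum,apple] B=[peg,shaft,knob,wedge,disk,joint] C=[bolt]
Tick 2: prefer B, take peg from B; A=[reel,crate,ingot,drum,apple] B=[shaft,knob,wedge,disk,joint] C=[bolt,peg]
Tick 3: prefer A, take reel from A; A=[crate,ingot,drum,apple] B=[shaft,knob,wedge,disk,joint] C=[bolt,peg,reel]
Tick 4: prefer B, take shaft from B; A=[crate,ingot,drum,apple] B=[knob,wedge,disk,joint] C=[bolt,peg,reel,shaft]
Tick 5: prefer A, take crate from A; A=[ingot,drum,apple] B=[knob,wedge,disk,joint] C=[bolt,peg,reel,shaft,crate]
Tick 6: prefer B, take knob from B; A=[ingot,drum,apple] B=[wedge,disk,joint] C=[bolt,peg,reel,shaft,crate,knob]
Tick 7: prefer A, take ingot from A; A=[drum,apple] B=[wedge,disk,joint] C=[bolt,peg,reel,shaft,crate,knob,ingot]
Tick 8: prefer B, take wedge from B; A=[drum,apple] B=[disk,joint] C=[bolt,peg,reel,shaft,crate,knob,ingot,wedge]
Tick 9: prefer A, take drum from A; A=[apple] B=[disk,joint] C=[bolt,peg,reel,shaft,crate,knob,ingot,wedge,drum]

Answer: bolt peg reel shaft crate knob ingot wedge drum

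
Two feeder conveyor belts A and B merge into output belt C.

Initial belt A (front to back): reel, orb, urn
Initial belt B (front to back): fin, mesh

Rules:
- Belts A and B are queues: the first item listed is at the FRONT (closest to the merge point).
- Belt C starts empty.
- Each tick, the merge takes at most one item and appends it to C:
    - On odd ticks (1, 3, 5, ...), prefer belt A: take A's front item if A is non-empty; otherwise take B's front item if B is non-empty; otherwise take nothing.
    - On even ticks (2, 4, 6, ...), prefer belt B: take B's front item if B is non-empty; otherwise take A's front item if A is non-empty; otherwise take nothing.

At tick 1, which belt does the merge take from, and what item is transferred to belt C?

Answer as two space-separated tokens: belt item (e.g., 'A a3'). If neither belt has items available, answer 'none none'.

Tick 1: prefer A, take reel from A; A=[orb,urn] B=[fin,mesh] C=[reel]

Answer: A reel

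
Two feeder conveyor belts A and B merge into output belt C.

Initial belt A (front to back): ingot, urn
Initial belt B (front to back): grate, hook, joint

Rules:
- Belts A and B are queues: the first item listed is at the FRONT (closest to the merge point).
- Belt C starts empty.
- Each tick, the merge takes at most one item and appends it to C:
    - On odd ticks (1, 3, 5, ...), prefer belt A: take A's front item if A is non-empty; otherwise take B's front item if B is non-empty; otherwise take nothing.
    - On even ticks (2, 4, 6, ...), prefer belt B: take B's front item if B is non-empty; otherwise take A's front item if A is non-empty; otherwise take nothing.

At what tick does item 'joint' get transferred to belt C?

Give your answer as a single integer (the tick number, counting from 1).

Tick 1: prefer A, take ingot from A; A=[urn] B=[grate,hook,joint] C=[ingot]
Tick 2: prefer B, take grate from B; A=[urn] B=[hook,joint] C=[ingot,grate]
Tick 3: prefer A, take urn from A; A=[-] B=[hook,joint] C=[ingot,grate,urn]
Tick 4: prefer B, take hook from B; A=[-] B=[joint] C=[ingot,grate,urn,hook]
Tick 5: prefer A, take joint from B; A=[-] B=[-] C=[ingot,grate,urn,hook,joint]

Answer: 5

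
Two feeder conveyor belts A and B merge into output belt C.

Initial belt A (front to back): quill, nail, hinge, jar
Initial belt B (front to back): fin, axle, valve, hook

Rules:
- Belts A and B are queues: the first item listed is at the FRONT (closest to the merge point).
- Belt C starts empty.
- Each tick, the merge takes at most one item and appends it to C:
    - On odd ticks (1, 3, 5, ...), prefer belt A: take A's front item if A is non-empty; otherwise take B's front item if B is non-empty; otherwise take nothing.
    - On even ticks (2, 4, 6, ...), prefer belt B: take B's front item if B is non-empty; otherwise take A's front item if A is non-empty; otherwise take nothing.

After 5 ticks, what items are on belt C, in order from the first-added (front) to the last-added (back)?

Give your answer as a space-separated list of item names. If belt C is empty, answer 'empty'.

Answer: quill fin nail axle hinge

Derivation:
Tick 1: prefer A, take quill from A; A=[nail,hinge,jar] B=[fin,axle,valve,hook] C=[quill]
Tick 2: prefer B, take fin from B; A=[nail,hinge,jar] B=[axle,valve,hook] C=[quill,fin]
Tick 3: prefer A, take nail from A; A=[hinge,jar] B=[axle,valve,hook] C=[quill,fin,nail]
Tick 4: prefer B, take axle from B; A=[hinge,jar] B=[valve,hook] C=[quill,fin,nail,axle]
Tick 5: prefer A, take hinge from A; A=[jar] B=[valve,hook] C=[quill,fin,nail,axle,hinge]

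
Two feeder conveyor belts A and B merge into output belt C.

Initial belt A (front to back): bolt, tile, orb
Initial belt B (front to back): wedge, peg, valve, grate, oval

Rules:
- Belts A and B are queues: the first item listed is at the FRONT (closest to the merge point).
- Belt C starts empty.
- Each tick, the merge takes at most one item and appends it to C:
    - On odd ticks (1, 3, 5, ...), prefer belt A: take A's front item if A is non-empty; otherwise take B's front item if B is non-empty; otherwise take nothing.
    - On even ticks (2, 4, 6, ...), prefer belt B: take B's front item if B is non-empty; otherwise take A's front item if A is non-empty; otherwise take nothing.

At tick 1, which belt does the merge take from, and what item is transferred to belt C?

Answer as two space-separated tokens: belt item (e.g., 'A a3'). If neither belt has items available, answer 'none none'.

Tick 1: prefer A, take bolt from A; A=[tile,orb] B=[wedge,peg,valve,grate,oval] C=[bolt]

Answer: A bolt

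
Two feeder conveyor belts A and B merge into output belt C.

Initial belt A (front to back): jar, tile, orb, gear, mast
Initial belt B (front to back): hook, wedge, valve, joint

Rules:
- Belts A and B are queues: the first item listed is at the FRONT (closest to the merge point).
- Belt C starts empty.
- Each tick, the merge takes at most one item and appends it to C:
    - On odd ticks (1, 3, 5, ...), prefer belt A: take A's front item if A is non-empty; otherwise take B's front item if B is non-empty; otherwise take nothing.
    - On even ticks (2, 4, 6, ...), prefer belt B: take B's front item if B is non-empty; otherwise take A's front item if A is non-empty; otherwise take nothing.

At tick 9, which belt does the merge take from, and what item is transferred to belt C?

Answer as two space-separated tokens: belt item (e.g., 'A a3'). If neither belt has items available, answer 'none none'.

Answer: A mast

Derivation:
Tick 1: prefer A, take jar from A; A=[tile,orb,gear,mast] B=[hook,wedge,valve,joint] C=[jar]
Tick 2: prefer B, take hook from B; A=[tile,orb,gear,mast] B=[wedge,valve,joint] C=[jar,hook]
Tick 3: prefer A, take tile from A; A=[orb,gear,mast] B=[wedge,valve,joint] C=[jar,hook,tile]
Tick 4: prefer B, take wedge from B; A=[orb,gear,mast] B=[valve,joint] C=[jar,hook,tile,wedge]
Tick 5: prefer A, take orb from A; A=[gear,mast] B=[valve,joint] C=[jar,hook,tile,wedge,orb]
Tick 6: prefer B, take valve from B; A=[gear,mast] B=[joint] C=[jar,hook,tile,wedge,orb,valve]
Tick 7: prefer A, take gear from A; A=[mast] B=[joint] C=[jar,hook,tile,wedge,orb,valve,gear]
Tick 8: prefer B, take joint from B; A=[mast] B=[-] C=[jar,hook,tile,wedge,orb,valve,gear,joint]
Tick 9: prefer A, take mast from A; A=[-] B=[-] C=[jar,hook,tile,wedge,orb,valve,gear,joint,mast]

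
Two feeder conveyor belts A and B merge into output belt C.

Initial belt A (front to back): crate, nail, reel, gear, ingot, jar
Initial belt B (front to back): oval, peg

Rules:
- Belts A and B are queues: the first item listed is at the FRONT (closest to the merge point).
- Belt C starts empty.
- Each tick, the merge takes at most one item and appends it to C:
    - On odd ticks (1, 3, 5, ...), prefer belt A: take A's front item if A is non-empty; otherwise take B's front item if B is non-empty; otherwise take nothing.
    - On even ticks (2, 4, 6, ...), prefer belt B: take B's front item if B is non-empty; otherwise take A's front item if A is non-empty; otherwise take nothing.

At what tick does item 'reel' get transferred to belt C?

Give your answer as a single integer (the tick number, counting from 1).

Answer: 5

Derivation:
Tick 1: prefer A, take crate from A; A=[nail,reel,gear,ingot,jar] B=[oval,peg] C=[crate]
Tick 2: prefer B, take oval from B; A=[nail,reel,gear,ingot,jar] B=[peg] C=[crate,oval]
Tick 3: prefer A, take nail from A; A=[reel,gear,ingot,jar] B=[peg] C=[crate,oval,nail]
Tick 4: prefer B, take peg from B; A=[reel,gear,ingot,jar] B=[-] C=[crate,oval,nail,peg]
Tick 5: prefer A, take reel from A; A=[gear,ingot,jar] B=[-] C=[crate,oval,nail,peg,reel]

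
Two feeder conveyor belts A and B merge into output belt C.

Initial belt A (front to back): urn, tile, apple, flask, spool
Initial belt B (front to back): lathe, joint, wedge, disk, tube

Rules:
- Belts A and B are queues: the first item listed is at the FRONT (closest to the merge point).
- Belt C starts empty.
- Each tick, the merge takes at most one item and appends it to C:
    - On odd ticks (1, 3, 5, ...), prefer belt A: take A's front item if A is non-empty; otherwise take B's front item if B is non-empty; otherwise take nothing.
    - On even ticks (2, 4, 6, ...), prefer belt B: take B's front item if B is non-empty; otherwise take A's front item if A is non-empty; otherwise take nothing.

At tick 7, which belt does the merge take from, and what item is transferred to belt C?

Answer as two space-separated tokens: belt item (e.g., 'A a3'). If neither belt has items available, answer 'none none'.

Tick 1: prefer A, take urn from A; A=[tile,apple,flask,spool] B=[lathe,joint,wedge,disk,tube] C=[urn]
Tick 2: prefer B, take lathe from B; A=[tile,apple,flask,spool] B=[joint,wedge,disk,tube] C=[urn,lathe]
Tick 3: prefer A, take tile from A; A=[apple,flask,spool] B=[joint,wedge,disk,tube] C=[urn,lathe,tile]
Tick 4: prefer B, take joint from B; A=[apple,flask,spool] B=[wedge,disk,tube] C=[urn,lathe,tile,joint]
Tick 5: prefer A, take apple from A; A=[flask,spool] B=[wedge,disk,tube] C=[urn,lathe,tile,joint,apple]
Tick 6: prefer B, take wedge from B; A=[flask,spool] B=[disk,tube] C=[urn,lathe,tile,joint,apple,wedge]
Tick 7: prefer A, take flask from A; A=[spool] B=[disk,tube] C=[urn,lathe,tile,joint,apple,wedge,flask]

Answer: A flask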